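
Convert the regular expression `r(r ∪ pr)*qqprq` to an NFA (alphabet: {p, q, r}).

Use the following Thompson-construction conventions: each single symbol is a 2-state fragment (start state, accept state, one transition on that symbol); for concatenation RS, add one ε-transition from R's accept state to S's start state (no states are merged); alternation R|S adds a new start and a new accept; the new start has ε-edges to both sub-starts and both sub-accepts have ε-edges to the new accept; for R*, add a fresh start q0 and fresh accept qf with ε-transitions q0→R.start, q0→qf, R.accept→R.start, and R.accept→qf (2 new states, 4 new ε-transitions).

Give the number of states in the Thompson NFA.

22

Bottom-up over the parse tree:
Each of the 9 symbol leaves contributes a 2-state fragment.
  pr — 4 states
  r ∪ pr — 8 states
  (r ∪ pr)* — 10 states
  r(r ∪ pr)*qqprq — 22 states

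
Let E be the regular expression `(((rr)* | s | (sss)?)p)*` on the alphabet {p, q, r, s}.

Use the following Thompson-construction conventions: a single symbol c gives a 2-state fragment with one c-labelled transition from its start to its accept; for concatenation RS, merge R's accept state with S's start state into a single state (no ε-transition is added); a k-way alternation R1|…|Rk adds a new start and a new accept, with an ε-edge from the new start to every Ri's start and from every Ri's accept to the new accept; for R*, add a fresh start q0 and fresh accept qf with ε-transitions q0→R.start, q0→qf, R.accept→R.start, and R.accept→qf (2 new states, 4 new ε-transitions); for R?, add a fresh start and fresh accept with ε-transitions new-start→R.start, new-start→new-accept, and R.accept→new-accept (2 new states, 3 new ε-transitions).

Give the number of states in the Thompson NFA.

Building bottom-up:
Each of the 7 symbol leaves contributes a 2-state fragment.
  rr — 3 states
  (rr)* — 5 states
  sss — 4 states
  (sss)? — 6 states
  (rr)* | s | (sss)? — 15 states
  ((rr)* | s | (sss)?)p — 16 states
  (((rr)* | s | (sss)?)p)* — 18 states

18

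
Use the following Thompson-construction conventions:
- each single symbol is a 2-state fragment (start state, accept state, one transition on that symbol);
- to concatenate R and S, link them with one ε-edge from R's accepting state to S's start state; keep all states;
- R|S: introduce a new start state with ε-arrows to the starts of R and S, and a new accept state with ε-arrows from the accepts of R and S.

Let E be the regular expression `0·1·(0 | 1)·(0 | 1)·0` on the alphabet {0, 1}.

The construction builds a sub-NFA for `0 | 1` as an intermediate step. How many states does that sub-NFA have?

Fragment for `0 | 1`:
Each of the 2 symbol leaves contributes a 2-state fragment.
  0 | 1 → 6 states

6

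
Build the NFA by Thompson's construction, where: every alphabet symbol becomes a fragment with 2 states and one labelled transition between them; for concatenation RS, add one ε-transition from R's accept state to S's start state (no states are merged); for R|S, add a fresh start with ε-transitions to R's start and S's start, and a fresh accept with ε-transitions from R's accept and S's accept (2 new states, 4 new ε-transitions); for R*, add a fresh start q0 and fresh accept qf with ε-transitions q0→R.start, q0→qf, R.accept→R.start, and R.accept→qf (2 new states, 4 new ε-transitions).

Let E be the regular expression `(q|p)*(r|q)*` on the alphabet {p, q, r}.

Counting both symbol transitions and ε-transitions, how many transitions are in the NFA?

21

By structural recursion:
Each of the 4 symbol leaves contributes 1 transition (1 symbol, 0 ε).
  q|p = 6 transitions (2 symbol, 4 ε)
  (q|p)* = 10 transitions (2 symbol, 8 ε)
  r|q = 6 transitions (2 symbol, 4 ε)
  (r|q)* = 10 transitions (2 symbol, 8 ε)
  (q|p)*(r|q)* = 21 transitions (4 symbol, 17 ε)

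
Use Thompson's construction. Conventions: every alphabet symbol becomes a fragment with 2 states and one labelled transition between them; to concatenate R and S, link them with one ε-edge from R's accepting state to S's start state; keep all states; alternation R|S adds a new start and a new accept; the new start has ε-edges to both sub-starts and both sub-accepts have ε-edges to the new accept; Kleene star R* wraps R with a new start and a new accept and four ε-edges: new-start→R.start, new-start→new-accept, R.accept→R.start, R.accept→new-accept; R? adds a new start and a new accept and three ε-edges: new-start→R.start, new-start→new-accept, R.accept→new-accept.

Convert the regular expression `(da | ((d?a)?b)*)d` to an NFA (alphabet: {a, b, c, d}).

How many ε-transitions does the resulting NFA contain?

18

Per subexpression:
Each of the 6 symbol leaves contributes 0 ε-transitions.
  da : 1 ε-transition
  d? : 3 ε-transitions
  d?a : 4 ε-transitions
  (d?a)? : 7 ε-transitions
  (d?a)?b : 8 ε-transitions
  ((d?a)?b)* : 12 ε-transitions
  da | ((d?a)?b)* : 17 ε-transitions
  (da | ((d?a)?b)*)d : 18 ε-transitions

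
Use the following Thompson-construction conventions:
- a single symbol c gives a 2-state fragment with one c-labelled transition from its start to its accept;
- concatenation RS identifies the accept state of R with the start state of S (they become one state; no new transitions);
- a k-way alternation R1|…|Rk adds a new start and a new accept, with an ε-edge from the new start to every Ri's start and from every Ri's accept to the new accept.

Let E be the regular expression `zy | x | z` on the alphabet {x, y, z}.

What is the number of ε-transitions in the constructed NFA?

6

By structural recursion:
Each of the 4 symbol leaves contributes 0 ε-transitions.
  zy — 0 ε-transitions
  zy | x | z — 6 ε-transitions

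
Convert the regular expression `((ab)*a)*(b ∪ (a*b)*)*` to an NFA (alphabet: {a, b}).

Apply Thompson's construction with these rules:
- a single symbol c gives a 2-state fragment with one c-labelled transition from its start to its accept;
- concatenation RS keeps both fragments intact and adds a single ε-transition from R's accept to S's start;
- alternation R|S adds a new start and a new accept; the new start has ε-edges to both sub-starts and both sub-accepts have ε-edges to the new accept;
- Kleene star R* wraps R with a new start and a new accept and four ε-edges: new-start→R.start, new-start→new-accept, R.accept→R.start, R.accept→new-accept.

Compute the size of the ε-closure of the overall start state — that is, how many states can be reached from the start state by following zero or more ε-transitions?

Let C(F) = |ε-closure(F.start)| within fragment F, and note whether F accepts ε. Symbol fragments have C = 1 and do not accept ε. Then:
  ab — C equals the left operand's closure size = 1 (its accept is not ε-reachable, so the closure stops there)
  (ab)* — new start has ε-edges to the inner start and to the new accept, so C = 2 + 1 = 3
  (ab)*a — the left operand accepts ε, so the closure extends into the next operand (via the concat ε-link); C = 3 + 1 = 4
  ((ab)*a)* — new start has ε-edges to the inner start and to the new accept, so C = 2 + 4 = 6
  a* — C = 1 (new start) + 1 (body) + 1 (new accept) = 3
  a*b — the left operand accepts ε, so the closure extends into the next operand (via the concat ε-link); C = 3 + 1 = 4
  (a*b)* — new start has ε-edges to the inner start and to the new accept, so C = 2 + 4 = 6
  b ∪ (a*b)* — new start ε-reaches every alternative's start; at least one alternative accepts ε, so the union's new accept is reached too: C = 1 + 1 + 6 + 1 = 9
  (b ∪ (a*b)*)* — the star's fresh start ε-reaches both the body's start and the fresh accept: C = 2 + 9 = 11
  ((ab)*a)*(b ∪ (a*b)*)* — C = 6 + 11 = 17 (closure spills across the concat boundary because the left factor accepts ε)

17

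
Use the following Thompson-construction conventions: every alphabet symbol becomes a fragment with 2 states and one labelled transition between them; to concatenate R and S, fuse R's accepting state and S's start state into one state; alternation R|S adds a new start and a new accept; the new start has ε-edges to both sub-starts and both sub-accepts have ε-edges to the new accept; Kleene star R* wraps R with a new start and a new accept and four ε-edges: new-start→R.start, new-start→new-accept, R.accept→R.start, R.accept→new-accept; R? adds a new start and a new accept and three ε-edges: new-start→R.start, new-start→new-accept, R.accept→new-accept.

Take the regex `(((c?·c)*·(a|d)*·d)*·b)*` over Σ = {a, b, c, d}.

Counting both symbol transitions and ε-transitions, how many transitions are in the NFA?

29

Building bottom-up:
Each of the 6 symbol leaves contributes 1 transition (1 symbol, 0 ε).
  c? — 4 transitions (1 symbol, 3 ε)
  c?·c — 5 transitions (2 symbol, 3 ε)
  (c?·c)* — 9 transitions (2 symbol, 7 ε)
  a|d — 6 transitions (2 symbol, 4 ε)
  (a|d)* — 10 transitions (2 symbol, 8 ε)
  (c?·c)*·(a|d)*·d — 20 transitions (5 symbol, 15 ε)
  ((c?·c)*·(a|d)*·d)* — 24 transitions (5 symbol, 19 ε)
  ((c?·c)*·(a|d)*·d)*·b — 25 transitions (6 symbol, 19 ε)
  (((c?·c)*·(a|d)*·d)*·b)* — 29 transitions (6 symbol, 23 ε)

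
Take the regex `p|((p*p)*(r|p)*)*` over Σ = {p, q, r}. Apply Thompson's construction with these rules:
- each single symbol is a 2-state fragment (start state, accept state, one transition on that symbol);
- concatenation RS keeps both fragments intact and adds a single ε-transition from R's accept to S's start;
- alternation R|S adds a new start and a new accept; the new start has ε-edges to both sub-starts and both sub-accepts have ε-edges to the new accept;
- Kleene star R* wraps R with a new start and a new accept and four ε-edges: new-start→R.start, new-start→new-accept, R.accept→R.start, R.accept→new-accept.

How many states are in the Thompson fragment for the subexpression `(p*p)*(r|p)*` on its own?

16

Fragment for `(p*p)*(r|p)*`:
Each of the 4 symbol leaves contributes a 2-state fragment.
  p* → 4 states
  p*p → 6 states
  (p*p)* → 8 states
  r|p → 6 states
  (r|p)* → 8 states
  (p*p)*(r|p)* → 16 states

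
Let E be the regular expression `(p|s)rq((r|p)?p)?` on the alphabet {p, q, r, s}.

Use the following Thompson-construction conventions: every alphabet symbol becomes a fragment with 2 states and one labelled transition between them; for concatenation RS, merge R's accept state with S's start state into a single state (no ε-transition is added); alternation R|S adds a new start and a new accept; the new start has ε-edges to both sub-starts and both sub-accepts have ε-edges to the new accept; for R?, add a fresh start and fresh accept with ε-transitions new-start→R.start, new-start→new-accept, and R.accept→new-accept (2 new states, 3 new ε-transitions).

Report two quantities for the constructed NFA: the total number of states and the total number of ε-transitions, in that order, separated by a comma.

Building bottom-up:
Each of the 7 symbol leaves contributes 2 states and 0 ε-transitions.
  p|s — 6 states, 4 ε-transitions
  r|p — 6 states, 4 ε-transitions
  (r|p)? — 8 states, 7 ε-transitions
  (r|p)?p — 9 states, 7 ε-transitions
  ((r|p)?p)? — 11 states, 10 ε-transitions
  (p|s)rq((r|p)?p)? — 18 states, 14 ε-transitions

18, 14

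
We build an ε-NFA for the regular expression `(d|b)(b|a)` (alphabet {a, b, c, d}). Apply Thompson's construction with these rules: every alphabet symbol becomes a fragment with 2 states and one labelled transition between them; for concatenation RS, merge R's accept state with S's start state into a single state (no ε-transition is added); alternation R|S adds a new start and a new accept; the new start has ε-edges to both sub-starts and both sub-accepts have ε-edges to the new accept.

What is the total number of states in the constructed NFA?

11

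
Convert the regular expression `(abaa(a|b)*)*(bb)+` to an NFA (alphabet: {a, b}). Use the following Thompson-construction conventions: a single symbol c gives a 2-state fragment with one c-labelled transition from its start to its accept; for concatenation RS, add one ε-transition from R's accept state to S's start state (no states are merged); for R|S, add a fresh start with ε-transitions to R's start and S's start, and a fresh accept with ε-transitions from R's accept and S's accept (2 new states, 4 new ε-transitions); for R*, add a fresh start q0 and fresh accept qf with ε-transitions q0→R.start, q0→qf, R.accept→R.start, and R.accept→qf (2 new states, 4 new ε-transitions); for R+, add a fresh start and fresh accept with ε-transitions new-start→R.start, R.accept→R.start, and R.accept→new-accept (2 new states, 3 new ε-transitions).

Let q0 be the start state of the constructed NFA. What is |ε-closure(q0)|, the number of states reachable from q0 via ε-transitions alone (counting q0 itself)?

Work bottom-up. For each fragment F, track |ε-closure(F.start)| and whether F's accept lies in that closure (i.e. whether F accepts ε). A single-symbol fragment has closure size 1 and does not accept ε.
  a|b : |closure| = 1 + 1 + 1 = 3 (the new accept is not ε-reachable since no branch accepts ε)
  (a|b)* : the star's fresh start ε-reaches both the body's start and the fresh accept: |closure| = 2 + 3 = 5
  abaa(a|b)* : |closure| equals the left operand's closure size = 1 (its accept is not ε-reachable, so the closure stops there)
  (abaa(a|b)*)* : the star's fresh start ε-reaches both the body's start and the fresh accept: |closure| = 2 + 1 = 3
  bb : |closure| equals the left operand's closure size = 1 (its accept is not ε-reachable, so the closure stops there)
  (bb)+ : new start ε-reaches only the body's start; the new accept needs a symbol first: |closure| = 1 + 1 = 2
  (abaa(a|b)*)*(bb)+ : the left operand accepts ε, so the closure extends into the next operand (via the concat ε-link); |closure| = 3 + 2 = 5

5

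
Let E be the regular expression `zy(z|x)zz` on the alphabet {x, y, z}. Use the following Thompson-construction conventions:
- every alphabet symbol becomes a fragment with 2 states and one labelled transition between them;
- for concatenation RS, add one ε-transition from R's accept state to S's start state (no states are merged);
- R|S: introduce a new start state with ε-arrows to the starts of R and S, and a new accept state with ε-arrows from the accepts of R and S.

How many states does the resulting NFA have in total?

Recursing over subexpressions:
Each of the 6 symbol leaves contributes a 2-state fragment.
  z|x — 6 states
  zy(z|x)zz — 14 states

14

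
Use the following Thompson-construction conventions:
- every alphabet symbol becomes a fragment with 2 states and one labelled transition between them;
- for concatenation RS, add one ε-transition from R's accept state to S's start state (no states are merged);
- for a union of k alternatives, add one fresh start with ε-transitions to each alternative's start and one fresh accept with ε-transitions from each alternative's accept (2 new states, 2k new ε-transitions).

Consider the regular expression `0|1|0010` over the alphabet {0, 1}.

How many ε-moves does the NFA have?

9

Bottom-up over the parse tree:
Each of the 6 symbol leaves contributes 0 ε-transitions.
  0010 = 3 ε-transitions
  0|1|0010 = 9 ε-transitions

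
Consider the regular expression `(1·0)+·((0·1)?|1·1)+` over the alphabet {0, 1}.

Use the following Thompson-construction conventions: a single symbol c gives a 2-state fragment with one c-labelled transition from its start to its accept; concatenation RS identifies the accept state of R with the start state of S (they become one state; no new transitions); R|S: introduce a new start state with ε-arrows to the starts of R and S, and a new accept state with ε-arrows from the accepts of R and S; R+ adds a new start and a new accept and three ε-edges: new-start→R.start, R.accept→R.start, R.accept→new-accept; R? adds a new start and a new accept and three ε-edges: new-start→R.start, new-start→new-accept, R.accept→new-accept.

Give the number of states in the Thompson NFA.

16

Recursing over subexpressions:
Each of the 6 symbol leaves contributes a 2-state fragment.
  1·0 — 3 states
  (1·0)+ — 5 states
  0·1 — 3 states
  (0·1)? — 5 states
  1·1 — 3 states
  (0·1)?|1·1 — 10 states
  ((0·1)?|1·1)+ — 12 states
  (1·0)+·((0·1)?|1·1)+ — 16 states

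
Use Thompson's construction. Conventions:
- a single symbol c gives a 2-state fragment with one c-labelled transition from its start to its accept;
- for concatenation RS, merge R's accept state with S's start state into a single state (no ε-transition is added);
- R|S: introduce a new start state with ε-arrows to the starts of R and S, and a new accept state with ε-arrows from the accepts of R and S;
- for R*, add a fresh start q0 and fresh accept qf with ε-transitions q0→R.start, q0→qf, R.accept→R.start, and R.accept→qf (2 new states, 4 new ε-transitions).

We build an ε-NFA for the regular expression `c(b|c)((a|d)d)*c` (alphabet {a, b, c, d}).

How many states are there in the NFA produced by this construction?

Per subexpression:
Each of the 7 symbol leaves contributes a 2-state fragment.
  b|c = 6 states
  a|d = 6 states
  (a|d)d = 7 states
  ((a|d)d)* = 9 states
  c(b|c)((a|d)d)*c = 16 states

16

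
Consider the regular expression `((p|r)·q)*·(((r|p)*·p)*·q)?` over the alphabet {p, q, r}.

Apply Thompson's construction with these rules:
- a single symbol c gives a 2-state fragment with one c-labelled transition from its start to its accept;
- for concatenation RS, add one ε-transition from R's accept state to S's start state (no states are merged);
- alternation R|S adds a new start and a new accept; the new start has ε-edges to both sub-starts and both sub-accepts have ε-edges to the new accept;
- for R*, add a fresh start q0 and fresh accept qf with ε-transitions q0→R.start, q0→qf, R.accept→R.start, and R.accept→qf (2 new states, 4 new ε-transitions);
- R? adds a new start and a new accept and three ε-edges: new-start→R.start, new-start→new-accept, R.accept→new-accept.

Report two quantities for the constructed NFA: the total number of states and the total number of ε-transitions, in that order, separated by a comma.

26, 27

Recursing over subexpressions:
Each of the 7 symbol leaves contributes 2 states and 0 ε-transitions.
  p|r : 6 states, 4 ε-transitions
  (p|r)·q : 8 states, 5 ε-transitions
  ((p|r)·q)* : 10 states, 9 ε-transitions
  r|p : 6 states, 4 ε-transitions
  (r|p)* : 8 states, 8 ε-transitions
  (r|p)*·p : 10 states, 9 ε-transitions
  ((r|p)*·p)* : 12 states, 13 ε-transitions
  ((r|p)*·p)*·q : 14 states, 14 ε-transitions
  (((r|p)*·p)*·q)? : 16 states, 17 ε-transitions
  ((p|r)·q)*·(((r|p)*·p)*·q)? : 26 states, 27 ε-transitions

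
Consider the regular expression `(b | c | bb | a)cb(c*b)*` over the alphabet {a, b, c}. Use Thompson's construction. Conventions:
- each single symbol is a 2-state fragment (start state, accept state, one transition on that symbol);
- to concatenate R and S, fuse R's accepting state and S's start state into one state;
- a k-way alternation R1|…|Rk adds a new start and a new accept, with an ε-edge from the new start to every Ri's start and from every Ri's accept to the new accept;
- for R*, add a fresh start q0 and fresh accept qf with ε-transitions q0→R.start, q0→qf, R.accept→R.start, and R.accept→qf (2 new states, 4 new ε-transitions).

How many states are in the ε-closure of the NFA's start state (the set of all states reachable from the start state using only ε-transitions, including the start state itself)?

5

Compute the ε-closure size of each fragment's start state recursively; a symbol fragment's start has no outgoing ε-edge, so its closure is just itself (size 1).
  bb : same as the first factor's closure: C = 1
  b | c | bb | a : C = 1 + 1 + 1 + 1 + 1 = 5 (the new accept is not ε-reachable since no branch accepts ε)
  c* : the star's fresh start ε-reaches both the body's start and the fresh accept: C = 2 + 1 = 3
  c*b : C = 3 + (1−1) = 3 (closure spills across the concat boundary because the left factor accepts ε)
  (c*b)* : new start has ε-edges to the inner start and to the new accept, so C = 2 + 3 = 5
  (b | c | bb | a)cb(c*b)* : C equals the left operand's closure size = 5 (its accept is not ε-reachable, so the closure stops there)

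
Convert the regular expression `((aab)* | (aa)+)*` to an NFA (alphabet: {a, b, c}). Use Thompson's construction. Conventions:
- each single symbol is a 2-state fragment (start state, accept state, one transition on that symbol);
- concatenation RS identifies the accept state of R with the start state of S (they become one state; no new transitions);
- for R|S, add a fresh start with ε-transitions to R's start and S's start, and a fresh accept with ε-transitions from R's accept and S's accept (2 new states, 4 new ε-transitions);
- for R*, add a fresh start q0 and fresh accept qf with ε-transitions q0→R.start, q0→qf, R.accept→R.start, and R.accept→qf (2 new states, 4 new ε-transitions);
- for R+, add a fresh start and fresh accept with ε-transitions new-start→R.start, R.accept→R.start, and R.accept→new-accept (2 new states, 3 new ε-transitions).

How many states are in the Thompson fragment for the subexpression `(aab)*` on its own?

6

Fragment for `(aab)*`:
Each of the 3 symbol leaves contributes a 2-state fragment.
  aab → 4 states
  (aab)* → 6 states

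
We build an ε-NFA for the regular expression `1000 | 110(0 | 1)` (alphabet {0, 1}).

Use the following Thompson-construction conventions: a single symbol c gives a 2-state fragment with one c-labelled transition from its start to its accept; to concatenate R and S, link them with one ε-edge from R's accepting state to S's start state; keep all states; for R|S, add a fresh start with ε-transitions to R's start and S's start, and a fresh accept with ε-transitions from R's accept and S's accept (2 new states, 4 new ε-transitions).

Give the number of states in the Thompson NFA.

22

Per subexpression:
Each of the 9 symbol leaves contributes a 2-state fragment.
  1000 — 8 states
  0 | 1 — 6 states
  110(0 | 1) — 12 states
  1000 | 110(0 | 1) — 22 states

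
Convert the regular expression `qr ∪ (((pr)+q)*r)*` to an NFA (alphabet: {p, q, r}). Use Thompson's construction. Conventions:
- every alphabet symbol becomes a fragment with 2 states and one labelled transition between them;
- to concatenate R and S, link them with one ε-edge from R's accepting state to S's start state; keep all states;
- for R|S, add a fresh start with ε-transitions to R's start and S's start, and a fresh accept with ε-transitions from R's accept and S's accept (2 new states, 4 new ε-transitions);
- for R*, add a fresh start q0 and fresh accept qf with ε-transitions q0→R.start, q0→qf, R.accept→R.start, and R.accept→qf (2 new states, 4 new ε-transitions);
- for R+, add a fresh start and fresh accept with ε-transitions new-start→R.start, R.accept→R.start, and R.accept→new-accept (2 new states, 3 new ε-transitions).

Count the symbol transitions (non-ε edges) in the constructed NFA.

6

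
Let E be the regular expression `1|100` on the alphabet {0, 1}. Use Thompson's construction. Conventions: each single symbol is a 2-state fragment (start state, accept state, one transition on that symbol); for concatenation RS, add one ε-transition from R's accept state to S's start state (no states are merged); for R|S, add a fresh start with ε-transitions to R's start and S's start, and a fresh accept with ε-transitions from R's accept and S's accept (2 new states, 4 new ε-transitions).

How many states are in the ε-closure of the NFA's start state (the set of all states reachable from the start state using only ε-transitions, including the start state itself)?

3

Compute the ε-closure size of each fragment's start state recursively; a symbol fragment's start has no outgoing ε-edge, so its closure is just itself (size 1).
  100 → same as the first factor's closure: C = 1
  1|100 → C = 1 + 1 + 1 = 3 (the new accept is not ε-reachable since no branch accepts ε)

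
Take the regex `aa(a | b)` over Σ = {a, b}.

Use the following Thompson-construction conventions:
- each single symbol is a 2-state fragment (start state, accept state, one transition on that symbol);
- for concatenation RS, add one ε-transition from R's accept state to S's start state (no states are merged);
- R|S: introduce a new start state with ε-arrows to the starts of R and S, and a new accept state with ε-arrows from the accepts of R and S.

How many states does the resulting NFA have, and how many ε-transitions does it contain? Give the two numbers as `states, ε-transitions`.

10, 6

Per subexpression:
Each of the 4 symbol leaves contributes 2 states and 0 ε-transitions.
  a | b = 6 states, 4 ε-transitions
  aa(a | b) = 10 states, 6 ε-transitions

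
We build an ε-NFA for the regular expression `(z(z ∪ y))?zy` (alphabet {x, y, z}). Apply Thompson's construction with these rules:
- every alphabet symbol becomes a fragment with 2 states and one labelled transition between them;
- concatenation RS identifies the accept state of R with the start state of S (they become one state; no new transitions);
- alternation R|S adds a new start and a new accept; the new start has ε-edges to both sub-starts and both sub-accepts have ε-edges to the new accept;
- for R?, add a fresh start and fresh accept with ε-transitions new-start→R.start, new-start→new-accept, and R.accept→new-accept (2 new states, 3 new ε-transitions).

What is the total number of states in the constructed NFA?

11

Building bottom-up:
Each of the 5 symbol leaves contributes a 2-state fragment.
  z ∪ y — 6 states
  z(z ∪ y) — 7 states
  (z(z ∪ y))? — 9 states
  (z(z ∪ y))?zy — 11 states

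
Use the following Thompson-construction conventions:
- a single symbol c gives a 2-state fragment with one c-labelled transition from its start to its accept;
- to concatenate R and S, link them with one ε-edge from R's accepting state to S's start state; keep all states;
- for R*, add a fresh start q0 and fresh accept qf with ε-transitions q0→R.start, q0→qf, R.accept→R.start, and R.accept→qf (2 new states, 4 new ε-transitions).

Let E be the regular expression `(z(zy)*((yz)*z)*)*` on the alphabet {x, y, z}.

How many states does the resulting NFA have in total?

20

By structural recursion:
Each of the 6 symbol leaves contributes a 2-state fragment.
  zy — 4 states
  (zy)* — 6 states
  yz — 4 states
  (yz)* — 6 states
  (yz)*z — 8 states
  ((yz)*z)* — 10 states
  z(zy)*((yz)*z)* — 18 states
  (z(zy)*((yz)*z)*)* — 20 states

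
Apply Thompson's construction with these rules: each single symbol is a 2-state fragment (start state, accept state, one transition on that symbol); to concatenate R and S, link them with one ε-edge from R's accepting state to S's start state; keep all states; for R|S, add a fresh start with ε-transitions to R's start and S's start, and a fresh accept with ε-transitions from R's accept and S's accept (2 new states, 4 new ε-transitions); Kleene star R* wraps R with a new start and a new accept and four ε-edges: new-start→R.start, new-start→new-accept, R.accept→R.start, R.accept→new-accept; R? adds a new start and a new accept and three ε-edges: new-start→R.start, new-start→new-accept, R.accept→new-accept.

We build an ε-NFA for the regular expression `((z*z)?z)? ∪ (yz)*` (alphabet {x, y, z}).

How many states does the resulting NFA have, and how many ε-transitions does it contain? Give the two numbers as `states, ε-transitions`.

Building bottom-up:
Each of the 5 symbol leaves contributes 2 states and 0 ε-transitions.
  z* → 4 states, 4 ε-transitions
  z*z → 6 states, 5 ε-transitions
  (z*z)? → 8 states, 8 ε-transitions
  (z*z)?z → 10 states, 9 ε-transitions
  ((z*z)?z)? → 12 states, 12 ε-transitions
  yz → 4 states, 1 ε-transition
  (yz)* → 6 states, 5 ε-transitions
  ((z*z)?z)? ∪ (yz)* → 20 states, 21 ε-transitions

20, 21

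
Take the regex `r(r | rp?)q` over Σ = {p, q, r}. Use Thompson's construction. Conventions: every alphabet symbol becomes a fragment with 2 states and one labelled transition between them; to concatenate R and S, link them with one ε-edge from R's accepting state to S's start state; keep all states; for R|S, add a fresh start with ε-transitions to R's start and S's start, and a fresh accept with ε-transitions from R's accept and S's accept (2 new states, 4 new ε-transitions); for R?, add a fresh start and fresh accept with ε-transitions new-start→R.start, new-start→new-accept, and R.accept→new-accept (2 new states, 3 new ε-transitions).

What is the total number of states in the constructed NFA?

Bottom-up over the parse tree:
Each of the 5 symbol leaves contributes a 2-state fragment.
  p? — 4 states
  rp? — 6 states
  r | rp? — 10 states
  r(r | rp?)q — 14 states

14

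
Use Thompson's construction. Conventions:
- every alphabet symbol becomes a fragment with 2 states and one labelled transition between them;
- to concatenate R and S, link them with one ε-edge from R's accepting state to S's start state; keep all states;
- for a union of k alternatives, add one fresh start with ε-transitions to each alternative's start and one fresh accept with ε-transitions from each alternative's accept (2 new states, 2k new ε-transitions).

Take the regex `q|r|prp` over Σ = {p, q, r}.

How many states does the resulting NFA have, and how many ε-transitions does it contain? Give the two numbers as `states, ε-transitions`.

12, 8

Building bottom-up:
Each of the 5 symbol leaves contributes 2 states and 0 ε-transitions.
  prp → 6 states, 2 ε-transitions
  q|r|prp → 12 states, 8 ε-transitions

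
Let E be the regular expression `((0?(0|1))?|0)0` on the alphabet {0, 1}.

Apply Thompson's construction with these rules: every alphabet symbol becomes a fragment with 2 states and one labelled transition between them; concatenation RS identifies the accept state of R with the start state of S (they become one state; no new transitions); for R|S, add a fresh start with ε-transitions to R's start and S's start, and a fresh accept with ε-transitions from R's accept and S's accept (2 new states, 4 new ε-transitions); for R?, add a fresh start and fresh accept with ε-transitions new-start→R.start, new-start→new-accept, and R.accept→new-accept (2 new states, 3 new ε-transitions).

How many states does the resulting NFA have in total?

Per subexpression:
Each of the 5 symbol leaves contributes a 2-state fragment.
  0? = 4 states
  0|1 = 6 states
  0?(0|1) = 9 states
  (0?(0|1))? = 11 states
  (0?(0|1))?|0 = 15 states
  ((0?(0|1))?|0)0 = 16 states

16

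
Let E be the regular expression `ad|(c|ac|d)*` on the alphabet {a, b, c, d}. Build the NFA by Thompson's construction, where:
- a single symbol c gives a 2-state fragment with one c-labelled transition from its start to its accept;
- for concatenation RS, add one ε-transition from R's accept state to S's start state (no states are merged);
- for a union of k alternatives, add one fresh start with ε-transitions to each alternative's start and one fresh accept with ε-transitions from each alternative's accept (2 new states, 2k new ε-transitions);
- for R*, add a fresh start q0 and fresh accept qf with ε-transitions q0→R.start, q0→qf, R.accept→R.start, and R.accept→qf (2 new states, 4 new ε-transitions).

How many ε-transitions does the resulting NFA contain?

Recursing over subexpressions:
Each of the 6 symbol leaves contributes 0 ε-transitions.
  ad → 1 ε-transition
  ac → 1 ε-transition
  c|ac|d → 7 ε-transitions
  (c|ac|d)* → 11 ε-transitions
  ad|(c|ac|d)* → 16 ε-transitions

16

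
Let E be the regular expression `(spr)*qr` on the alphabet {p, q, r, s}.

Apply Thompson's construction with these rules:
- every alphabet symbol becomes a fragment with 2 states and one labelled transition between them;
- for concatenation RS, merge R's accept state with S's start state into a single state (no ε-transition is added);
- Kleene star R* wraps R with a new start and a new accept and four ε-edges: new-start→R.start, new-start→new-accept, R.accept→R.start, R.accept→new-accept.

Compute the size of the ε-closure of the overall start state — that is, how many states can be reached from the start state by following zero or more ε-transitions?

3

Compute the ε-closure size of each fragment's start state recursively; a symbol fragment's start has no outgoing ε-edge, so its closure is just itself (size 1).
  spr — same as the first factor's closure: C = 1
  (spr)* — C = 1 (new start) + 1 (body) + 1 (new accept) = 3
  (spr)*qr — C = 3 + (1−1) = 3 (closure spills across the concat boundary because the left factor accepts ε)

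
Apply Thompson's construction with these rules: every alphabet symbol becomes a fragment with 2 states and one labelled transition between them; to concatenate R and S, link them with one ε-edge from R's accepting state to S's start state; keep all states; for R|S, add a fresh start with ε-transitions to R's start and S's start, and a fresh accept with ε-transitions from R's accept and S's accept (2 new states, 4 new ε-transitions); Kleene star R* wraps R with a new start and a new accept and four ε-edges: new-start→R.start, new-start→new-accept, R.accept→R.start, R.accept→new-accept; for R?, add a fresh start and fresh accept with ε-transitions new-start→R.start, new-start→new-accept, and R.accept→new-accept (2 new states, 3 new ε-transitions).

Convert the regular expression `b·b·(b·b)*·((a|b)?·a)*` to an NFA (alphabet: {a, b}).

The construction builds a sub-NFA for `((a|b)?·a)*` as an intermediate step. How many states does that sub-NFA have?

12

Fragment for `((a|b)?·a)*`:
Each of the 3 symbol leaves contributes a 2-state fragment.
  a|b — 6 states
  (a|b)? — 8 states
  (a|b)?·a — 10 states
  ((a|b)?·a)* — 12 states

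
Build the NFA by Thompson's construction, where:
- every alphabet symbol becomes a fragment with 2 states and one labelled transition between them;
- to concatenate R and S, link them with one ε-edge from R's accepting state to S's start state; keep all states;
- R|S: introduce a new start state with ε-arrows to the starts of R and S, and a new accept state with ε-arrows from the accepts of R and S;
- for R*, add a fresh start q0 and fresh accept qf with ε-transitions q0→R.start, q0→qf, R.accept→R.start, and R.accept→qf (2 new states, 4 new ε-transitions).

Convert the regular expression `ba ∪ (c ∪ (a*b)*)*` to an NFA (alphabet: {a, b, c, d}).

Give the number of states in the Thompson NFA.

20

Recursing over subexpressions:
Each of the 5 symbol leaves contributes a 2-state fragment.
  ba — 4 states
  a* — 4 states
  a*b — 6 states
  (a*b)* — 8 states
  c ∪ (a*b)* — 12 states
  (c ∪ (a*b)*)* — 14 states
  ba ∪ (c ∪ (a*b)*)* — 20 states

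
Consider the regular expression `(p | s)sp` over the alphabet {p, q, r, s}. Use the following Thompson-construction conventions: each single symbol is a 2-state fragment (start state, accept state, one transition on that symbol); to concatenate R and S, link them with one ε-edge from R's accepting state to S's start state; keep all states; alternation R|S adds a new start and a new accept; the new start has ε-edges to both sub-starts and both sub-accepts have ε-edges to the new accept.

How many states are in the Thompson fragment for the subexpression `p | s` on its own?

6

Fragment for `p | s`:
Each of the 2 symbol leaves contributes a 2-state fragment.
  p | s → 6 states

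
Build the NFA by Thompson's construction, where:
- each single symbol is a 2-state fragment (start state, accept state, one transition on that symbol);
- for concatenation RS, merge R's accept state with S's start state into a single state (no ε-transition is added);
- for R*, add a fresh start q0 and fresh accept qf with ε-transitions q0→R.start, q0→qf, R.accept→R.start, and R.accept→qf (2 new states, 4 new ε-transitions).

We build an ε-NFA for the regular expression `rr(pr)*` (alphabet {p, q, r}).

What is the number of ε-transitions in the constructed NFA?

By structural recursion:
Each of the 4 symbol leaves contributes 0 ε-transitions.
  pr : 0 ε-transitions
  (pr)* : 4 ε-transitions
  rr(pr)* : 4 ε-transitions

4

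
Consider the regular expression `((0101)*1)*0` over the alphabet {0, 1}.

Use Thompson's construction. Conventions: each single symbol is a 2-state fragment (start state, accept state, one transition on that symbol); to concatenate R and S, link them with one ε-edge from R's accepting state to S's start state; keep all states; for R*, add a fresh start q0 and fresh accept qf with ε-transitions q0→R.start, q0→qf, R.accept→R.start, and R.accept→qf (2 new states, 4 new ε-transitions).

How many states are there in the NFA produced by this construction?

Per subexpression:
Each of the 6 symbol leaves contributes a 2-state fragment.
  0101 → 8 states
  (0101)* → 10 states
  (0101)*1 → 12 states
  ((0101)*1)* → 14 states
  ((0101)*1)*0 → 16 states

16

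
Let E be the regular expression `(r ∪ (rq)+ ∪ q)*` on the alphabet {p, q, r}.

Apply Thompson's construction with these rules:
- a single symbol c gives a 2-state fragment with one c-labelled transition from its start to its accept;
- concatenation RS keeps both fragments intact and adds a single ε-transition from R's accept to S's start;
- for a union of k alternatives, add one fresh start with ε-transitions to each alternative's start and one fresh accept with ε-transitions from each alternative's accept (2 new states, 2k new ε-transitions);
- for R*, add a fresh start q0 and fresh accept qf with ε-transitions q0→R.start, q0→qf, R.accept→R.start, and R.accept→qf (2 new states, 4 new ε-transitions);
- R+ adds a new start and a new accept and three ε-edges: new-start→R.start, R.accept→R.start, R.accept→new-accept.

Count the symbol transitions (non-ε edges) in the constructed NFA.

4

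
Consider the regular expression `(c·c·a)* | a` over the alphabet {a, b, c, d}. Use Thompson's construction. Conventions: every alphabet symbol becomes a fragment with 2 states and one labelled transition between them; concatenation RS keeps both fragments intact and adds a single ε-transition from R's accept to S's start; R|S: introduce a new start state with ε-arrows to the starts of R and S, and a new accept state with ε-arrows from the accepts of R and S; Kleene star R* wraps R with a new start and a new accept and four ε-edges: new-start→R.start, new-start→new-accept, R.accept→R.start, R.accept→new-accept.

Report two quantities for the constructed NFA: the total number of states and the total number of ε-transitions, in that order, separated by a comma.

12, 10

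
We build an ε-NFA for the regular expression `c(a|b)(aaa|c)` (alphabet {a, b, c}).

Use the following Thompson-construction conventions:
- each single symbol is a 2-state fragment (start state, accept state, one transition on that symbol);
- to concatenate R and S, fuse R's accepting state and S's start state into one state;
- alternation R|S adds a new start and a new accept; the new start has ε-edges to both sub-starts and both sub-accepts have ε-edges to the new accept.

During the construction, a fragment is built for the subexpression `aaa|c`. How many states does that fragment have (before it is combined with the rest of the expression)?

Fragment for `aaa|c`:
Each of the 4 symbol leaves contributes a 2-state fragment.
  aaa : 4 states
  aaa|c : 8 states

8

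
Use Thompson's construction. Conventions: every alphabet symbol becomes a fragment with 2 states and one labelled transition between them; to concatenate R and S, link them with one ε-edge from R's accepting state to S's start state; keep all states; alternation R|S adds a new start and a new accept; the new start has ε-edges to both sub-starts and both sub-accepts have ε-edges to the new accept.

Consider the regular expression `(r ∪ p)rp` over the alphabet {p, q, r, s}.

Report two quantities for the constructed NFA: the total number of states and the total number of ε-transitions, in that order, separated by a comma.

Building bottom-up:
Each of the 4 symbol leaves contributes 2 states and 0 ε-transitions.
  r ∪ p — 6 states, 4 ε-transitions
  (r ∪ p)rp — 10 states, 6 ε-transitions

10, 6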